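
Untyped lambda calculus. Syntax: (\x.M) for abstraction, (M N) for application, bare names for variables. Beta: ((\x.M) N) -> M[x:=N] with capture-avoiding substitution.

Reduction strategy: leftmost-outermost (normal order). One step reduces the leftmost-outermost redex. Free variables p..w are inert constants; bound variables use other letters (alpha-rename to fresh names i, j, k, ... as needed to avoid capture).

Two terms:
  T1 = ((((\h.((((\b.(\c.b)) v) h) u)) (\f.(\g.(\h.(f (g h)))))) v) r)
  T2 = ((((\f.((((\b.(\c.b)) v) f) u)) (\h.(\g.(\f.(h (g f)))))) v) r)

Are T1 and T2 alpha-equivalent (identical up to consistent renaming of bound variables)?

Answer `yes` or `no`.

Term 1: ((((\h.((((\b.(\c.b)) v) h) u)) (\f.(\g.(\h.(f (g h)))))) v) r)
Term 2: ((((\f.((((\b.(\c.b)) v) f) u)) (\h.(\g.(\f.(h (g f)))))) v) r)
Alpha-equivalence: compare structure up to binder renaming.
Result: True

Answer: yes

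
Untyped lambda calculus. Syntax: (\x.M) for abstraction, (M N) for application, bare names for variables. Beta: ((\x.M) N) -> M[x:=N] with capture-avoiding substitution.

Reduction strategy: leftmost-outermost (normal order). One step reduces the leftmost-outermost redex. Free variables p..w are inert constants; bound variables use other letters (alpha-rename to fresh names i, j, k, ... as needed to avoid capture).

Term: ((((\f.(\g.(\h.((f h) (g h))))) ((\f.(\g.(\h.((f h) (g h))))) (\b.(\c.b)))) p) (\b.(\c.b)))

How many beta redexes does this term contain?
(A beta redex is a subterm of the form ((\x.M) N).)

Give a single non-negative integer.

Term: ((((\f.(\g.(\h.((f h) (g h))))) ((\f.(\g.(\h.((f h) (g h))))) (\b.(\c.b)))) p) (\b.(\c.b)))
  Redex: ((\f.(\g.(\h.((f h) (g h))))) ((\f.(\g.(\h.((f h) (g h))))) (\b.(\c.b))))
  Redex: ((\f.(\g.(\h.((f h) (g h))))) (\b.(\c.b)))
Total redexes: 2

Answer: 2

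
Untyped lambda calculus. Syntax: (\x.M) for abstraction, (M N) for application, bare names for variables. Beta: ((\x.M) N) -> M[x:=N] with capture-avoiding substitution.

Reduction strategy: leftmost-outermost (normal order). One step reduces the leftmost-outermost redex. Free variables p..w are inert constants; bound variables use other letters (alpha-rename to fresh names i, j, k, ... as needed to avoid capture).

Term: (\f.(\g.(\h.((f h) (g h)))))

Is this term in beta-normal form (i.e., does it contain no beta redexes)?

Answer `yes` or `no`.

Answer: yes

Derivation:
Term: (\f.(\g.(\h.((f h) (g h)))))
No beta redexes found.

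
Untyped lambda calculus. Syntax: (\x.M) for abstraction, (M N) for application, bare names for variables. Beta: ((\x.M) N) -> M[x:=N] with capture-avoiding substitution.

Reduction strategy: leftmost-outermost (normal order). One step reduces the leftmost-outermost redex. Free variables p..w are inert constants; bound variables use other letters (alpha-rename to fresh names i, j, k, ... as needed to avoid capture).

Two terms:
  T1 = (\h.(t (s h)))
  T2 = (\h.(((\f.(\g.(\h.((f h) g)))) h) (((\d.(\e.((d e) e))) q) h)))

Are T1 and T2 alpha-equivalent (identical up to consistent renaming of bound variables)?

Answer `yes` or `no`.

Answer: no

Derivation:
Term 1: (\h.(t (s h)))
Term 2: (\h.(((\f.(\g.(\h.((f h) g)))) h) (((\d.(\e.((d e) e))) q) h)))
Alpha-equivalence: compare structure up to binder renaming.
Result: False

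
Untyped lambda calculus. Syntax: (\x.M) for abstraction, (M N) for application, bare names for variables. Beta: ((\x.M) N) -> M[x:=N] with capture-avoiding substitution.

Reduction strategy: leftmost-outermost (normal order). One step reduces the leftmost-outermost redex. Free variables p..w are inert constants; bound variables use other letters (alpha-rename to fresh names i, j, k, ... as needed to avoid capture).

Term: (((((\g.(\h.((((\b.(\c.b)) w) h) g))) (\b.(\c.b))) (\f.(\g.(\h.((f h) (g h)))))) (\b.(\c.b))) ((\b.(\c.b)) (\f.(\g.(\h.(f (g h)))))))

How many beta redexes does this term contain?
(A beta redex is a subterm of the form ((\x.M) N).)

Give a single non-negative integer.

Term: (((((\g.(\h.((((\b.(\c.b)) w) h) g))) (\b.(\c.b))) (\f.(\g.(\h.((f h) (g h)))))) (\b.(\c.b))) ((\b.(\c.b)) (\f.(\g.(\h.(f (g h)))))))
  Redex: ((\g.(\h.((((\b.(\c.b)) w) h) g))) (\b.(\c.b)))
  Redex: ((\b.(\c.b)) w)
  Redex: ((\b.(\c.b)) (\f.(\g.(\h.(f (g h))))))
Total redexes: 3

Answer: 3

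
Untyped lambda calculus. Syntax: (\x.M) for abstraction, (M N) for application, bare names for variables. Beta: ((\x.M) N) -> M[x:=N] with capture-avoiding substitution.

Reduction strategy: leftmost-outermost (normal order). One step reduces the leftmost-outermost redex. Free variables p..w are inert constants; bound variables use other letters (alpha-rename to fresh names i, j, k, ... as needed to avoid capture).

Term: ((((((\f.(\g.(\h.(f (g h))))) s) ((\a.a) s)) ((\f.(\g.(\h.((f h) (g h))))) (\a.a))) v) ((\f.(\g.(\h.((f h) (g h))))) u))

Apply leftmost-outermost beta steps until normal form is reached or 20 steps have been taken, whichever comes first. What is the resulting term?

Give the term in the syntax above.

Step 0: ((((((\f.(\g.(\h.(f (g h))))) s) ((\a.a) s)) ((\f.(\g.(\h.((f h) (g h))))) (\a.a))) v) ((\f.(\g.(\h.((f h) (g h))))) u))
Step 1: (((((\g.(\h.(s (g h)))) ((\a.a) s)) ((\f.(\g.(\h.((f h) (g h))))) (\a.a))) v) ((\f.(\g.(\h.((f h) (g h))))) u))
Step 2: ((((\h.(s (((\a.a) s) h))) ((\f.(\g.(\h.((f h) (g h))))) (\a.a))) v) ((\f.(\g.(\h.((f h) (g h))))) u))
Step 3: (((s (((\a.a) s) ((\f.(\g.(\h.((f h) (g h))))) (\a.a)))) v) ((\f.(\g.(\h.((f h) (g h))))) u))
Step 4: (((s (s ((\f.(\g.(\h.((f h) (g h))))) (\a.a)))) v) ((\f.(\g.(\h.((f h) (g h))))) u))
Step 5: (((s (s (\g.(\h.(((\a.a) h) (g h)))))) v) ((\f.(\g.(\h.((f h) (g h))))) u))
Step 6: (((s (s (\g.(\h.(h (g h)))))) v) ((\f.(\g.(\h.((f h) (g h))))) u))
Step 7: (((s (s (\g.(\h.(h (g h)))))) v) (\g.(\h.((u h) (g h)))))

Answer: (((s (s (\g.(\h.(h (g h)))))) v) (\g.(\h.((u h) (g h)))))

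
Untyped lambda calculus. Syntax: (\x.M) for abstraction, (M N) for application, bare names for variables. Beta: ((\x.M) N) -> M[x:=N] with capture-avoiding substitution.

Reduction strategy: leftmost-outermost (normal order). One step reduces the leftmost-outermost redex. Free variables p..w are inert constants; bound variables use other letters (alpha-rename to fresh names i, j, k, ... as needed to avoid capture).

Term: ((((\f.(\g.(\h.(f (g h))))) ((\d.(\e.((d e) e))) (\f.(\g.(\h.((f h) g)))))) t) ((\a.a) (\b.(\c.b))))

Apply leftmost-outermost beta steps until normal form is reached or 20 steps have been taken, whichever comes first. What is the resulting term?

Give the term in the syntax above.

Answer: (\h.(((t (\b.(\c.b))) h) (t (\b.(\c.b)))))

Derivation:
Step 0: ((((\f.(\g.(\h.(f (g h))))) ((\d.(\e.((d e) e))) (\f.(\g.(\h.((f h) g)))))) t) ((\a.a) (\b.(\c.b))))
Step 1: (((\g.(\h.(((\d.(\e.((d e) e))) (\f.(\g.(\h.((f h) g))))) (g h)))) t) ((\a.a) (\b.(\c.b))))
Step 2: ((\h.(((\d.(\e.((d e) e))) (\f.(\g.(\h.((f h) g))))) (t h))) ((\a.a) (\b.(\c.b))))
Step 3: (((\d.(\e.((d e) e))) (\f.(\g.(\h.((f h) g))))) (t ((\a.a) (\b.(\c.b)))))
Step 4: ((\e.(((\f.(\g.(\h.((f h) g)))) e) e)) (t ((\a.a) (\b.(\c.b)))))
Step 5: (((\f.(\g.(\h.((f h) g)))) (t ((\a.a) (\b.(\c.b))))) (t ((\a.a) (\b.(\c.b)))))
Step 6: ((\g.(\h.(((t ((\a.a) (\b.(\c.b)))) h) g))) (t ((\a.a) (\b.(\c.b)))))
Step 7: (\h.(((t ((\a.a) (\b.(\c.b)))) h) (t ((\a.a) (\b.(\c.b))))))
Step 8: (\h.(((t (\b.(\c.b))) h) (t ((\a.a) (\b.(\c.b))))))
Step 9: (\h.(((t (\b.(\c.b))) h) (t (\b.(\c.b)))))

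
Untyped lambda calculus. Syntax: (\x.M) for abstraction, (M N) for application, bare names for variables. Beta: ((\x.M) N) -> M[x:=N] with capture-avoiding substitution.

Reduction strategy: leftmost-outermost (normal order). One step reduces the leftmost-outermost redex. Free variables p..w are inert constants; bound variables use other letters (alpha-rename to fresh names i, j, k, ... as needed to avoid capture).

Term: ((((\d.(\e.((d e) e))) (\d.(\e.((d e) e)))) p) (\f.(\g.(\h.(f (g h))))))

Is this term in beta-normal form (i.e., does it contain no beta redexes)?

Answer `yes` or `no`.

Answer: no

Derivation:
Term: ((((\d.(\e.((d e) e))) (\d.(\e.((d e) e)))) p) (\f.(\g.(\h.(f (g h))))))
Found 1 beta redex(es).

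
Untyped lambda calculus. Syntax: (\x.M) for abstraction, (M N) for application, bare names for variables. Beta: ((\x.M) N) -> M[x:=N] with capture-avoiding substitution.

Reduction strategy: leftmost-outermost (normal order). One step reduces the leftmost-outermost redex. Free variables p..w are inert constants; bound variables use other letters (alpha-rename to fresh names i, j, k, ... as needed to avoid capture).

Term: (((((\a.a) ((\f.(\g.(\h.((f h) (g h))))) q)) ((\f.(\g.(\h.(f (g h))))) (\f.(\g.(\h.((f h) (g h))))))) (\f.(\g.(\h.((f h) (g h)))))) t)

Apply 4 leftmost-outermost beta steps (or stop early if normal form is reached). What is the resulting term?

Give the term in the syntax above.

Step 0: (((((\a.a) ((\f.(\g.(\h.((f h) (g h))))) q)) ((\f.(\g.(\h.(f (g h))))) (\f.(\g.(\h.((f h) (g h))))))) (\f.(\g.(\h.((f h) (g h)))))) t)
Step 1: (((((\f.(\g.(\h.((f h) (g h))))) q) ((\f.(\g.(\h.(f (g h))))) (\f.(\g.(\h.((f h) (g h))))))) (\f.(\g.(\h.((f h) (g h)))))) t)
Step 2: ((((\g.(\h.((q h) (g h)))) ((\f.(\g.(\h.(f (g h))))) (\f.(\g.(\h.((f h) (g h))))))) (\f.(\g.(\h.((f h) (g h)))))) t)
Step 3: (((\h.((q h) (((\f.(\g.(\h.(f (g h))))) (\f.(\g.(\h.((f h) (g h)))))) h))) (\f.(\g.(\h.((f h) (g h)))))) t)
Step 4: (((q (\f.(\g.(\h.((f h) (g h)))))) (((\f.(\g.(\h.(f (g h))))) (\f.(\g.(\h.((f h) (g h)))))) (\f.(\g.(\h.((f h) (g h))))))) t)

Answer: (((q (\f.(\g.(\h.((f h) (g h)))))) (((\f.(\g.(\h.(f (g h))))) (\f.(\g.(\h.((f h) (g h)))))) (\f.(\g.(\h.((f h) (g h))))))) t)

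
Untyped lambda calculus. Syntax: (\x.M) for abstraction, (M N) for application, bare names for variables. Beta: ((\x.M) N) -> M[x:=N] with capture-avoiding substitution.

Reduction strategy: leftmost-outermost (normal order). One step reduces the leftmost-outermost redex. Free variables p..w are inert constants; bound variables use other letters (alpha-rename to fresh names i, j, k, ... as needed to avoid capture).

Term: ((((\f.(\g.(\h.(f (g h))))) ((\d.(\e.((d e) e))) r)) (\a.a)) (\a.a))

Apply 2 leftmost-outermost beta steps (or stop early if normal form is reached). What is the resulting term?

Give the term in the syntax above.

Step 0: ((((\f.(\g.(\h.(f (g h))))) ((\d.(\e.((d e) e))) r)) (\a.a)) (\a.a))
Step 1: (((\g.(\h.(((\d.(\e.((d e) e))) r) (g h)))) (\a.a)) (\a.a))
Step 2: ((\h.(((\d.(\e.((d e) e))) r) ((\a.a) h))) (\a.a))

Answer: ((\h.(((\d.(\e.((d e) e))) r) ((\a.a) h))) (\a.a))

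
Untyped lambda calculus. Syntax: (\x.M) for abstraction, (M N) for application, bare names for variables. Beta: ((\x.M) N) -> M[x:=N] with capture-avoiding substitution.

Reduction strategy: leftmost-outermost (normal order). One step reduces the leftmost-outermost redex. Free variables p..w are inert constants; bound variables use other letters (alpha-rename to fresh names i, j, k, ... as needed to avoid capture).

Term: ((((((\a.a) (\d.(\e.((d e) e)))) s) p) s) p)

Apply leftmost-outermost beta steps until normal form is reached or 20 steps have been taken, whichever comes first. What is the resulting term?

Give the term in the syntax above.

Answer: ((((s p) p) s) p)

Derivation:
Step 0: ((((((\a.a) (\d.(\e.((d e) e)))) s) p) s) p)
Step 1: (((((\d.(\e.((d e) e))) s) p) s) p)
Step 2: ((((\e.((s e) e)) p) s) p)
Step 3: ((((s p) p) s) p)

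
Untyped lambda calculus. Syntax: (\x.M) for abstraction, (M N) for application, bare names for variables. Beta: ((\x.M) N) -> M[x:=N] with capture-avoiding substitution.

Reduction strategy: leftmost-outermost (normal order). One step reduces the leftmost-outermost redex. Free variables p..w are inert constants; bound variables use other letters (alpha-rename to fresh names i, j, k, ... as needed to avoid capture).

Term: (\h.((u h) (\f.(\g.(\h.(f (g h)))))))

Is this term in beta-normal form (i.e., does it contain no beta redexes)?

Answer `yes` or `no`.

Answer: yes

Derivation:
Term: (\h.((u h) (\f.(\g.(\h.(f (g h)))))))
No beta redexes found.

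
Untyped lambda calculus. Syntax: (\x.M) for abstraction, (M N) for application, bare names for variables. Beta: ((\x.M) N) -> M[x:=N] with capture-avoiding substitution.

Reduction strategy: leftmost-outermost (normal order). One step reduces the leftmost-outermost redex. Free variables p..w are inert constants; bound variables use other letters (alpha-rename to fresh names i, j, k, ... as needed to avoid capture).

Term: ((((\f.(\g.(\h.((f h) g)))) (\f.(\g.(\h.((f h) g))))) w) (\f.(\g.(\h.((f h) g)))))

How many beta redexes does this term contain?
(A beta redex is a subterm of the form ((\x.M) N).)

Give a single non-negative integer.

Term: ((((\f.(\g.(\h.((f h) g)))) (\f.(\g.(\h.((f h) g))))) w) (\f.(\g.(\h.((f h) g)))))
  Redex: ((\f.(\g.(\h.((f h) g)))) (\f.(\g.(\h.((f h) g)))))
Total redexes: 1

Answer: 1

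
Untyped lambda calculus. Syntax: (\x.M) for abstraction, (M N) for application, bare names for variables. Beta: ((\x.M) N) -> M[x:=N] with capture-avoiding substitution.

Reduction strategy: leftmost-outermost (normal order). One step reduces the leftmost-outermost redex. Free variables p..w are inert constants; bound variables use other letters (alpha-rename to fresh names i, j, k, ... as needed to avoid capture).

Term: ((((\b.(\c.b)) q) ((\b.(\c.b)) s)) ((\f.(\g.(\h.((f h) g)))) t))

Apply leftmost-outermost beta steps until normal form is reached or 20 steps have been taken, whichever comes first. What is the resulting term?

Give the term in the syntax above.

Step 0: ((((\b.(\c.b)) q) ((\b.(\c.b)) s)) ((\f.(\g.(\h.((f h) g)))) t))
Step 1: (((\c.q) ((\b.(\c.b)) s)) ((\f.(\g.(\h.((f h) g)))) t))
Step 2: (q ((\f.(\g.(\h.((f h) g)))) t))
Step 3: (q (\g.(\h.((t h) g))))

Answer: (q (\g.(\h.((t h) g))))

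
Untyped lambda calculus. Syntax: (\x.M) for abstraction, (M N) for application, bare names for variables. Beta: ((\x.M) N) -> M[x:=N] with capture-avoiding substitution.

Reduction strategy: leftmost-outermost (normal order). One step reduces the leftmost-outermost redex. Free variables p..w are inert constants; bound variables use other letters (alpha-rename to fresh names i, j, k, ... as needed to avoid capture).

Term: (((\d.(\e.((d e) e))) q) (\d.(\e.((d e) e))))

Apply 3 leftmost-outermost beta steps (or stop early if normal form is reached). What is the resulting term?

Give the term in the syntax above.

Step 0: (((\d.(\e.((d e) e))) q) (\d.(\e.((d e) e))))
Step 1: ((\e.((q e) e)) (\d.(\e.((d e) e))))
Step 2: ((q (\d.(\e.((d e) e)))) (\d.(\e.((d e) e))))
Step 3: (normal form reached)

Answer: ((q (\d.(\e.((d e) e)))) (\d.(\e.((d e) e))))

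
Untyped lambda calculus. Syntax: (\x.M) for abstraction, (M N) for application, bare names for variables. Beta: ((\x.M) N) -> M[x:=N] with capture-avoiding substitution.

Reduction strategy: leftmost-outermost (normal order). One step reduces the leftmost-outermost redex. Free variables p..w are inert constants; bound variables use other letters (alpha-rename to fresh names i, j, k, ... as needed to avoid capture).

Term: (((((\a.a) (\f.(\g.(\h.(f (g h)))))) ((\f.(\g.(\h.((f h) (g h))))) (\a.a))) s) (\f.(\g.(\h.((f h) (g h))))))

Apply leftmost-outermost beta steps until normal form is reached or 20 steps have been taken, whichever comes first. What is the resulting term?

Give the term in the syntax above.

Answer: (\h.(h ((s (\f.(\g.(\h.((f h) (g h)))))) h)))

Derivation:
Step 0: (((((\a.a) (\f.(\g.(\h.(f (g h)))))) ((\f.(\g.(\h.((f h) (g h))))) (\a.a))) s) (\f.(\g.(\h.((f h) (g h))))))
Step 1: ((((\f.(\g.(\h.(f (g h))))) ((\f.(\g.(\h.((f h) (g h))))) (\a.a))) s) (\f.(\g.(\h.((f h) (g h))))))
Step 2: (((\g.(\h.(((\f.(\g.(\h.((f h) (g h))))) (\a.a)) (g h)))) s) (\f.(\g.(\h.((f h) (g h))))))
Step 3: ((\h.(((\f.(\g.(\h.((f h) (g h))))) (\a.a)) (s h))) (\f.(\g.(\h.((f h) (g h))))))
Step 4: (((\f.(\g.(\h.((f h) (g h))))) (\a.a)) (s (\f.(\g.(\h.((f h) (g h)))))))
Step 5: ((\g.(\h.(((\a.a) h) (g h)))) (s (\f.(\g.(\h.((f h) (g h)))))))
Step 6: (\h.(((\a.a) h) ((s (\f.(\g.(\h.((f h) (g h)))))) h)))
Step 7: (\h.(h ((s (\f.(\g.(\h.((f h) (g h)))))) h)))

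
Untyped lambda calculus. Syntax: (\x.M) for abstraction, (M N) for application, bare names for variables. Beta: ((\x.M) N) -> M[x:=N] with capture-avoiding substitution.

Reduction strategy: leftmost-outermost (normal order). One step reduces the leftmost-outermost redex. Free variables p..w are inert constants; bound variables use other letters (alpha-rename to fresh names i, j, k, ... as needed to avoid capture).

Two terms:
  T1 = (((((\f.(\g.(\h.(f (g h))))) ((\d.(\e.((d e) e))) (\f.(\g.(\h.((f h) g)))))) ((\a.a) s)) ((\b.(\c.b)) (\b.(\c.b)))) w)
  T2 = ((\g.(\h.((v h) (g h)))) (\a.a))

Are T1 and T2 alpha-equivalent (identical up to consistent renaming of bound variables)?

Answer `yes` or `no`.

Answer: no

Derivation:
Term 1: (((((\f.(\g.(\h.(f (g h))))) ((\d.(\e.((d e) e))) (\f.(\g.(\h.((f h) g)))))) ((\a.a) s)) ((\b.(\c.b)) (\b.(\c.b)))) w)
Term 2: ((\g.(\h.((v h) (g h)))) (\a.a))
Alpha-equivalence: compare structure up to binder renaming.
Result: False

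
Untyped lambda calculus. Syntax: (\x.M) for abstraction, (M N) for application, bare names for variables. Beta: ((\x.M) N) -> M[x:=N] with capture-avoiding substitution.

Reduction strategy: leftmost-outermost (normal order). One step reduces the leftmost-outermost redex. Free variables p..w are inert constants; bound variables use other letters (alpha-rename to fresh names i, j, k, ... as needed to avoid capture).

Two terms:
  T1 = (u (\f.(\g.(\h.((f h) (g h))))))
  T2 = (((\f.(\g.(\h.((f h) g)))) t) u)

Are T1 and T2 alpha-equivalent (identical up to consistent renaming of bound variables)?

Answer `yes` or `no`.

Term 1: (u (\f.(\g.(\h.((f h) (g h))))))
Term 2: (((\f.(\g.(\h.((f h) g)))) t) u)
Alpha-equivalence: compare structure up to binder renaming.
Result: False

Answer: no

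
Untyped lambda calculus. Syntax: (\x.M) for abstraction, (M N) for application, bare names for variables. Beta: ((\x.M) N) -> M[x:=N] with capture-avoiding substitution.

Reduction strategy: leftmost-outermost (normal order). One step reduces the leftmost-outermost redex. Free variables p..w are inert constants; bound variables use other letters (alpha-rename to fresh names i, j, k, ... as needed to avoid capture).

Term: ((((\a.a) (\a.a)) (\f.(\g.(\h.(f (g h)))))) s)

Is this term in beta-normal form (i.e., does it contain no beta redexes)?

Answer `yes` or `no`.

Answer: no

Derivation:
Term: ((((\a.a) (\a.a)) (\f.(\g.(\h.(f (g h)))))) s)
Found 1 beta redex(es).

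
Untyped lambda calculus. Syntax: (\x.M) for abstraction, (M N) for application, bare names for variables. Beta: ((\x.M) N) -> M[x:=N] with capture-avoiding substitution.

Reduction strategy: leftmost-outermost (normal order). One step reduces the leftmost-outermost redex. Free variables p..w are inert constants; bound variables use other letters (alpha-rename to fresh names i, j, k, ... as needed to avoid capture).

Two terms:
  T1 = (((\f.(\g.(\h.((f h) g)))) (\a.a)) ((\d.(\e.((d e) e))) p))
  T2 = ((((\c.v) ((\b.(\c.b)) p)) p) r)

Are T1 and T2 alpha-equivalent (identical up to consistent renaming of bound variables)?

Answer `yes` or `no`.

Answer: no

Derivation:
Term 1: (((\f.(\g.(\h.((f h) g)))) (\a.a)) ((\d.(\e.((d e) e))) p))
Term 2: ((((\c.v) ((\b.(\c.b)) p)) p) r)
Alpha-equivalence: compare structure up to binder renaming.
Result: False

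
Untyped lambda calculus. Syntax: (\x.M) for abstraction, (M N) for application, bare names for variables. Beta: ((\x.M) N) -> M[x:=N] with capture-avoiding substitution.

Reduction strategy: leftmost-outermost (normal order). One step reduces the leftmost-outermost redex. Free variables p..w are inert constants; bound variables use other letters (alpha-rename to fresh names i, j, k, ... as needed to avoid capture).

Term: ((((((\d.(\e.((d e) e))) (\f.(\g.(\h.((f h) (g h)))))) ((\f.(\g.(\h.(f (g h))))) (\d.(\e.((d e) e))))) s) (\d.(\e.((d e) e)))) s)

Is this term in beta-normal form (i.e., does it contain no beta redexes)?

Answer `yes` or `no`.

Term: ((((((\d.(\e.((d e) e))) (\f.(\g.(\h.((f h) (g h)))))) ((\f.(\g.(\h.(f (g h))))) (\d.(\e.((d e) e))))) s) (\d.(\e.((d e) e)))) s)
Found 2 beta redex(es).

Answer: no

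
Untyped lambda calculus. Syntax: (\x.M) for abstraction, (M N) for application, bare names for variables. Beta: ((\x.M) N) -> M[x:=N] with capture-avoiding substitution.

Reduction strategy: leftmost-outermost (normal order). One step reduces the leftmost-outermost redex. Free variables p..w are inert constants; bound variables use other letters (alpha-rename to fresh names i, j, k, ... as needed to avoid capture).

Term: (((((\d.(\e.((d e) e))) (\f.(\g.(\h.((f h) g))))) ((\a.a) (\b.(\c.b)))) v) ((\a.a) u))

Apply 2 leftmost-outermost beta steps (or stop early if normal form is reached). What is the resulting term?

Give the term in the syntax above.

Step 0: (((((\d.(\e.((d e) e))) (\f.(\g.(\h.((f h) g))))) ((\a.a) (\b.(\c.b)))) v) ((\a.a) u))
Step 1: ((((\e.(((\f.(\g.(\h.((f h) g)))) e) e)) ((\a.a) (\b.(\c.b)))) v) ((\a.a) u))
Step 2: (((((\f.(\g.(\h.((f h) g)))) ((\a.a) (\b.(\c.b)))) ((\a.a) (\b.(\c.b)))) v) ((\a.a) u))

Answer: (((((\f.(\g.(\h.((f h) g)))) ((\a.a) (\b.(\c.b)))) ((\a.a) (\b.(\c.b)))) v) ((\a.a) u))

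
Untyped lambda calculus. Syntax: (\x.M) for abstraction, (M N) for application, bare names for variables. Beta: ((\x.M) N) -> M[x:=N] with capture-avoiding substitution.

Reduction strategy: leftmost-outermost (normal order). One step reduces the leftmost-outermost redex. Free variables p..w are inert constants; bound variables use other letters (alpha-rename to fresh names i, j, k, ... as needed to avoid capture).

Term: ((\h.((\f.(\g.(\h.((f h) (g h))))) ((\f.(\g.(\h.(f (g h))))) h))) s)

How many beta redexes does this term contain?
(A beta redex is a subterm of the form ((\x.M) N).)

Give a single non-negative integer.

Answer: 3

Derivation:
Term: ((\h.((\f.(\g.(\h.((f h) (g h))))) ((\f.(\g.(\h.(f (g h))))) h))) s)
  Redex: ((\h.((\f.(\g.(\h.((f h) (g h))))) ((\f.(\g.(\h.(f (g h))))) h))) s)
  Redex: ((\f.(\g.(\h.((f h) (g h))))) ((\f.(\g.(\h.(f (g h))))) h))
  Redex: ((\f.(\g.(\h.(f (g h))))) h)
Total redexes: 3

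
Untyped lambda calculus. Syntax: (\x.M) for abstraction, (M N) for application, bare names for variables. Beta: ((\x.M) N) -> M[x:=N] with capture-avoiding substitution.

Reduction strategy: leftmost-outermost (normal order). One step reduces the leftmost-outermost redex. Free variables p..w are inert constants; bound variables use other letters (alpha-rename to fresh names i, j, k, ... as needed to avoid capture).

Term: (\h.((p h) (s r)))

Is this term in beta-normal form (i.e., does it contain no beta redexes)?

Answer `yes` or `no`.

Answer: yes

Derivation:
Term: (\h.((p h) (s r)))
No beta redexes found.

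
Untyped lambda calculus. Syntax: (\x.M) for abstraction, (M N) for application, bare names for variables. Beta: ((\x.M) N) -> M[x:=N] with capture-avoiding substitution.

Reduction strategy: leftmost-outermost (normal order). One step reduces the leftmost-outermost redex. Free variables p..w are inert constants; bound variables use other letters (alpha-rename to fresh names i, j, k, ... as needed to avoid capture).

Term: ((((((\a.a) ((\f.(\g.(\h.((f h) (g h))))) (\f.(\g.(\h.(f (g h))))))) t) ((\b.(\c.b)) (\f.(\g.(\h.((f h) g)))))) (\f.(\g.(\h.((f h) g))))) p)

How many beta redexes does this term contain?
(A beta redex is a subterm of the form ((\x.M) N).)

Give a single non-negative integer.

Answer: 3

Derivation:
Term: ((((((\a.a) ((\f.(\g.(\h.((f h) (g h))))) (\f.(\g.(\h.(f (g h))))))) t) ((\b.(\c.b)) (\f.(\g.(\h.((f h) g)))))) (\f.(\g.(\h.((f h) g))))) p)
  Redex: ((\a.a) ((\f.(\g.(\h.((f h) (g h))))) (\f.(\g.(\h.(f (g h)))))))
  Redex: ((\f.(\g.(\h.((f h) (g h))))) (\f.(\g.(\h.(f (g h))))))
  Redex: ((\b.(\c.b)) (\f.(\g.(\h.((f h) g)))))
Total redexes: 3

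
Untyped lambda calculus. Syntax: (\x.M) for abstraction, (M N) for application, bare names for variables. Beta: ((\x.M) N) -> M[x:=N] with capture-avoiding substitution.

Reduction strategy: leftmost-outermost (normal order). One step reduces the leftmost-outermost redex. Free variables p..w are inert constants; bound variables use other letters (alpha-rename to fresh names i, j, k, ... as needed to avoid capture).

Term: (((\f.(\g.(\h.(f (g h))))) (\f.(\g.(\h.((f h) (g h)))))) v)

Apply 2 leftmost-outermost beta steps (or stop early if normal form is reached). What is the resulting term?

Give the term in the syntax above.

Step 0: (((\f.(\g.(\h.(f (g h))))) (\f.(\g.(\h.((f h) (g h)))))) v)
Step 1: ((\g.(\h.((\f.(\g.(\h.((f h) (g h))))) (g h)))) v)
Step 2: (\h.((\f.(\g.(\h.((f h) (g h))))) (v h)))

Answer: (\h.((\f.(\g.(\h.((f h) (g h))))) (v h)))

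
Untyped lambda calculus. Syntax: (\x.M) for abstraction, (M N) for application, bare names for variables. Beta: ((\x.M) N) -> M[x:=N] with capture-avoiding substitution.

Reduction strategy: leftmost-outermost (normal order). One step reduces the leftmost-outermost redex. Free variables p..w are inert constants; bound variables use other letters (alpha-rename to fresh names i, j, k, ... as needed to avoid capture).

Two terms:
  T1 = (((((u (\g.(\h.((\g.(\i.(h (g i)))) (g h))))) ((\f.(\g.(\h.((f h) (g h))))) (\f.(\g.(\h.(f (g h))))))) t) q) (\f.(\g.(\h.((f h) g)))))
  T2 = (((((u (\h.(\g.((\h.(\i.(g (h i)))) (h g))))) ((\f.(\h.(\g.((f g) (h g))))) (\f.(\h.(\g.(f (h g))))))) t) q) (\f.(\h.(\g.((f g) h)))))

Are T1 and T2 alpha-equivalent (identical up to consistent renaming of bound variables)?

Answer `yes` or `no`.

Term 1: (((((u (\g.(\h.((\g.(\i.(h (g i)))) (g h))))) ((\f.(\g.(\h.((f h) (g h))))) (\f.(\g.(\h.(f (g h))))))) t) q) (\f.(\g.(\h.((f h) g)))))
Term 2: (((((u (\h.(\g.((\h.(\i.(g (h i)))) (h g))))) ((\f.(\h.(\g.((f g) (h g))))) (\f.(\h.(\g.(f (h g))))))) t) q) (\f.(\h.(\g.((f g) h)))))
Alpha-equivalence: compare structure up to binder renaming.
Result: True

Answer: yes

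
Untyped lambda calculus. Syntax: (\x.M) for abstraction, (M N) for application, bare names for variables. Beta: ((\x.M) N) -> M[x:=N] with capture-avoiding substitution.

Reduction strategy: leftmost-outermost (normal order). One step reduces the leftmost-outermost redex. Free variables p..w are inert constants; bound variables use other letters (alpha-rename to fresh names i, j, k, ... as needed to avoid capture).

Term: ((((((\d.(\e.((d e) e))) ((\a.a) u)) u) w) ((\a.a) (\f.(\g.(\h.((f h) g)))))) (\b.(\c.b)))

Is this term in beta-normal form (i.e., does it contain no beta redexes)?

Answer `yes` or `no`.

Answer: no

Derivation:
Term: ((((((\d.(\e.((d e) e))) ((\a.a) u)) u) w) ((\a.a) (\f.(\g.(\h.((f h) g)))))) (\b.(\c.b)))
Found 3 beta redex(es).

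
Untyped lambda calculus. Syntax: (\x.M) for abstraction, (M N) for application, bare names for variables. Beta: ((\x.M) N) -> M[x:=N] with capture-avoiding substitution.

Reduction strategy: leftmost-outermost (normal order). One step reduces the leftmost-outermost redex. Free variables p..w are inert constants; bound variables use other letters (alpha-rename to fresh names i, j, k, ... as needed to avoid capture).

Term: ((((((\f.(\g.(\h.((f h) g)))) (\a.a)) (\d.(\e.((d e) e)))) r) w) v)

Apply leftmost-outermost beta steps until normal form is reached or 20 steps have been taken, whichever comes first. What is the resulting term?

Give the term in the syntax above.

Answer: (((r (\d.(\e.((d e) e)))) w) v)

Derivation:
Step 0: ((((((\f.(\g.(\h.((f h) g)))) (\a.a)) (\d.(\e.((d e) e)))) r) w) v)
Step 1: (((((\g.(\h.(((\a.a) h) g))) (\d.(\e.((d e) e)))) r) w) v)
Step 2: ((((\h.(((\a.a) h) (\d.(\e.((d e) e))))) r) w) v)
Step 3: (((((\a.a) r) (\d.(\e.((d e) e)))) w) v)
Step 4: (((r (\d.(\e.((d e) e)))) w) v)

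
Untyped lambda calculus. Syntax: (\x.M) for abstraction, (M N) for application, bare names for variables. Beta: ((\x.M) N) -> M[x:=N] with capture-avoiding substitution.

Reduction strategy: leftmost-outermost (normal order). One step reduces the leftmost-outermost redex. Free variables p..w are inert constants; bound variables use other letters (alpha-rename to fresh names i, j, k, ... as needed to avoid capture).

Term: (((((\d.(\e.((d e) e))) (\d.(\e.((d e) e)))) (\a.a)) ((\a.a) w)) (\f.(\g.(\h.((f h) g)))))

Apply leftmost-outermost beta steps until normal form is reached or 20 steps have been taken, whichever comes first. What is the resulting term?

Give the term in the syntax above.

Step 0: (((((\d.(\e.((d e) e))) (\d.(\e.((d e) e)))) (\a.a)) ((\a.a) w)) (\f.(\g.(\h.((f h) g)))))
Step 1: ((((\e.(((\d.(\e.((d e) e))) e) e)) (\a.a)) ((\a.a) w)) (\f.(\g.(\h.((f h) g)))))
Step 2: (((((\d.(\e.((d e) e))) (\a.a)) (\a.a)) ((\a.a) w)) (\f.(\g.(\h.((f h) g)))))
Step 3: ((((\e.(((\a.a) e) e)) (\a.a)) ((\a.a) w)) (\f.(\g.(\h.((f h) g)))))
Step 4: (((((\a.a) (\a.a)) (\a.a)) ((\a.a) w)) (\f.(\g.(\h.((f h) g)))))
Step 5: ((((\a.a) (\a.a)) ((\a.a) w)) (\f.(\g.(\h.((f h) g)))))
Step 6: (((\a.a) ((\a.a) w)) (\f.(\g.(\h.((f h) g)))))
Step 7: (((\a.a) w) (\f.(\g.(\h.((f h) g)))))
Step 8: (w (\f.(\g.(\h.((f h) g)))))

Answer: (w (\f.(\g.(\h.((f h) g)))))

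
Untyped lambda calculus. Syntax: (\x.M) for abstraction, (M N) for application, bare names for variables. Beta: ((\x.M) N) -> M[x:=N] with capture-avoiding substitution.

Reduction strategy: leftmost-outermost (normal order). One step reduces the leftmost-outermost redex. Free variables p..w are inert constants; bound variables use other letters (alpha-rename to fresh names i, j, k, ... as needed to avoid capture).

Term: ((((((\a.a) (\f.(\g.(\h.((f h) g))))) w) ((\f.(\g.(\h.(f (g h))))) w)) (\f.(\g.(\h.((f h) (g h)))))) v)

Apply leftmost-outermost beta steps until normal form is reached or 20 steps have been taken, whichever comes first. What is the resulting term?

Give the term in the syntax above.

Step 0: ((((((\a.a) (\f.(\g.(\h.((f h) g))))) w) ((\f.(\g.(\h.(f (g h))))) w)) (\f.(\g.(\h.((f h) (g h)))))) v)
Step 1: (((((\f.(\g.(\h.((f h) g)))) w) ((\f.(\g.(\h.(f (g h))))) w)) (\f.(\g.(\h.((f h) (g h)))))) v)
Step 2: ((((\g.(\h.((w h) g))) ((\f.(\g.(\h.(f (g h))))) w)) (\f.(\g.(\h.((f h) (g h)))))) v)
Step 3: (((\h.((w h) ((\f.(\g.(\h.(f (g h))))) w))) (\f.(\g.(\h.((f h) (g h)))))) v)
Step 4: (((w (\f.(\g.(\h.((f h) (g h)))))) ((\f.(\g.(\h.(f (g h))))) w)) v)
Step 5: (((w (\f.(\g.(\h.((f h) (g h)))))) (\g.(\h.(w (g h))))) v)

Answer: (((w (\f.(\g.(\h.((f h) (g h)))))) (\g.(\h.(w (g h))))) v)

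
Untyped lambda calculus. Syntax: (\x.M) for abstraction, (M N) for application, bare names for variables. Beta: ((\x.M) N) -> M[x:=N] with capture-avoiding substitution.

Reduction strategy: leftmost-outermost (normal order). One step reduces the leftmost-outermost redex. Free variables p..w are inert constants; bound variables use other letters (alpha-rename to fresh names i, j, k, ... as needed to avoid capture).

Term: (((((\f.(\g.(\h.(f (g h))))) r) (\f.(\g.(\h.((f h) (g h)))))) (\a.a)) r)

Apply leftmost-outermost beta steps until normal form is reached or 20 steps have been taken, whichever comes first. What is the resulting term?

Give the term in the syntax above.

Answer: ((r (\g.(\h.(h (g h))))) r)

Derivation:
Step 0: (((((\f.(\g.(\h.(f (g h))))) r) (\f.(\g.(\h.((f h) (g h)))))) (\a.a)) r)
Step 1: ((((\g.(\h.(r (g h)))) (\f.(\g.(\h.((f h) (g h)))))) (\a.a)) r)
Step 2: (((\h.(r ((\f.(\g.(\h.((f h) (g h))))) h))) (\a.a)) r)
Step 3: ((r ((\f.(\g.(\h.((f h) (g h))))) (\a.a))) r)
Step 4: ((r (\g.(\h.(((\a.a) h) (g h))))) r)
Step 5: ((r (\g.(\h.(h (g h))))) r)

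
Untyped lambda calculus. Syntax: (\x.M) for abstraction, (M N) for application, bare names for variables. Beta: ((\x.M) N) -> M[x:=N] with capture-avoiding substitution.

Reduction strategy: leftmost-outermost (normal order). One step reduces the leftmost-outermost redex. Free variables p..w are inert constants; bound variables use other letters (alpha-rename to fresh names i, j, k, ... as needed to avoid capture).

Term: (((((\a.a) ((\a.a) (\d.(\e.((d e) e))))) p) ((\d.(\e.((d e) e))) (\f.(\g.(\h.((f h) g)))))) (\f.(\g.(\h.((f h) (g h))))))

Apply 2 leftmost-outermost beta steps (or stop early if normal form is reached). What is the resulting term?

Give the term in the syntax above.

Step 0: (((((\a.a) ((\a.a) (\d.(\e.((d e) e))))) p) ((\d.(\e.((d e) e))) (\f.(\g.(\h.((f h) g)))))) (\f.(\g.(\h.((f h) (g h))))))
Step 1: (((((\a.a) (\d.(\e.((d e) e)))) p) ((\d.(\e.((d e) e))) (\f.(\g.(\h.((f h) g)))))) (\f.(\g.(\h.((f h) (g h))))))
Step 2: ((((\d.(\e.((d e) e))) p) ((\d.(\e.((d e) e))) (\f.(\g.(\h.((f h) g)))))) (\f.(\g.(\h.((f h) (g h))))))

Answer: ((((\d.(\e.((d e) e))) p) ((\d.(\e.((d e) e))) (\f.(\g.(\h.((f h) g)))))) (\f.(\g.(\h.((f h) (g h))))))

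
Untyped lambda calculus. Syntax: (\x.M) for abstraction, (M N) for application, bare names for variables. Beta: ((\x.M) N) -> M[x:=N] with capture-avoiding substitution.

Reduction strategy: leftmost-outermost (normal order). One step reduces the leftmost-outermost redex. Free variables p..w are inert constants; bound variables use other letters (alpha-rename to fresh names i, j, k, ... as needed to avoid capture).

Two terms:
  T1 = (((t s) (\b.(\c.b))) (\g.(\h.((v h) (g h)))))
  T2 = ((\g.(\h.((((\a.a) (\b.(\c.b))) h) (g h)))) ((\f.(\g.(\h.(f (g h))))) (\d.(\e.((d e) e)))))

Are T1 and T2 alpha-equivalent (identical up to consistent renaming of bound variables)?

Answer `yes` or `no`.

Term 1: (((t s) (\b.(\c.b))) (\g.(\h.((v h) (g h)))))
Term 2: ((\g.(\h.((((\a.a) (\b.(\c.b))) h) (g h)))) ((\f.(\g.(\h.(f (g h))))) (\d.(\e.((d e) e)))))
Alpha-equivalence: compare structure up to binder renaming.
Result: False

Answer: no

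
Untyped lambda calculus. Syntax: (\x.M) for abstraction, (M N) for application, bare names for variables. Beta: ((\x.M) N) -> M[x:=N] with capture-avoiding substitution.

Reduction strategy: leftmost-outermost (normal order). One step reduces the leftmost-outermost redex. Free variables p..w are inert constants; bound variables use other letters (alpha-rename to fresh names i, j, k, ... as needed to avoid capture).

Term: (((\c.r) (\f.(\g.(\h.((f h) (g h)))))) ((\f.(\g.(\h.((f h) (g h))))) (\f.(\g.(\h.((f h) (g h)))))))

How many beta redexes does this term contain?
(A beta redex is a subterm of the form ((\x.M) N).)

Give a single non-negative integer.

Term: (((\c.r) (\f.(\g.(\h.((f h) (g h)))))) ((\f.(\g.(\h.((f h) (g h))))) (\f.(\g.(\h.((f h) (g h)))))))
  Redex: ((\c.r) (\f.(\g.(\h.((f h) (g h))))))
  Redex: ((\f.(\g.(\h.((f h) (g h))))) (\f.(\g.(\h.((f h) (g h))))))
Total redexes: 2

Answer: 2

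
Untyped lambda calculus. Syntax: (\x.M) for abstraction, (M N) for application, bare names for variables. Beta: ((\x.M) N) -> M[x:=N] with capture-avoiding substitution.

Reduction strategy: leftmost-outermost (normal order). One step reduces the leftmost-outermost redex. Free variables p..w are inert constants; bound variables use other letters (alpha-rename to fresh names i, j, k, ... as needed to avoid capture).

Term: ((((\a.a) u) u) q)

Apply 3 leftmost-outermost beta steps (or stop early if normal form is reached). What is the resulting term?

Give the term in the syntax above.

Step 0: ((((\a.a) u) u) q)
Step 1: ((u u) q)
Step 2: (normal form reached)

Answer: ((u u) q)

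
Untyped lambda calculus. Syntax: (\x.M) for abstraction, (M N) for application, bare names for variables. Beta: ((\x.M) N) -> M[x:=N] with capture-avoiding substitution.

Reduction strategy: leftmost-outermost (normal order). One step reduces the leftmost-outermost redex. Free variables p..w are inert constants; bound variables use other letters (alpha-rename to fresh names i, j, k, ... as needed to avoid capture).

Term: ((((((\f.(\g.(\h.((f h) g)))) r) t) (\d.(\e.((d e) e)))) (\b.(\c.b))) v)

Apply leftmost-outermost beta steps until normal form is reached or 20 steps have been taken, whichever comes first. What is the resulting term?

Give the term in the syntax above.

Answer: ((((r (\d.(\e.((d e) e)))) t) (\b.(\c.b))) v)

Derivation:
Step 0: ((((((\f.(\g.(\h.((f h) g)))) r) t) (\d.(\e.((d e) e)))) (\b.(\c.b))) v)
Step 1: (((((\g.(\h.((r h) g))) t) (\d.(\e.((d e) e)))) (\b.(\c.b))) v)
Step 2: ((((\h.((r h) t)) (\d.(\e.((d e) e)))) (\b.(\c.b))) v)
Step 3: ((((r (\d.(\e.((d e) e)))) t) (\b.(\c.b))) v)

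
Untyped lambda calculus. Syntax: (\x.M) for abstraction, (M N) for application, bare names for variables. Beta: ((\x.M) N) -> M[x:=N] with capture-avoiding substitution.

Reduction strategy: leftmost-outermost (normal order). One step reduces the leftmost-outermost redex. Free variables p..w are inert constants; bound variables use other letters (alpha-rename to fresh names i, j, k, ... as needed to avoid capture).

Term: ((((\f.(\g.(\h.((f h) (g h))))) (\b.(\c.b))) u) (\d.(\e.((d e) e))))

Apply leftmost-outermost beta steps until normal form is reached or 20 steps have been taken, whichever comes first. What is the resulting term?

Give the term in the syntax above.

Step 0: ((((\f.(\g.(\h.((f h) (g h))))) (\b.(\c.b))) u) (\d.(\e.((d e) e))))
Step 1: (((\g.(\h.(((\b.(\c.b)) h) (g h)))) u) (\d.(\e.((d e) e))))
Step 2: ((\h.(((\b.(\c.b)) h) (u h))) (\d.(\e.((d e) e))))
Step 3: (((\b.(\c.b)) (\d.(\e.((d e) e)))) (u (\d.(\e.((d e) e)))))
Step 4: ((\c.(\d.(\e.((d e) e)))) (u (\d.(\e.((d e) e)))))
Step 5: (\d.(\e.((d e) e)))

Answer: (\d.(\e.((d e) e)))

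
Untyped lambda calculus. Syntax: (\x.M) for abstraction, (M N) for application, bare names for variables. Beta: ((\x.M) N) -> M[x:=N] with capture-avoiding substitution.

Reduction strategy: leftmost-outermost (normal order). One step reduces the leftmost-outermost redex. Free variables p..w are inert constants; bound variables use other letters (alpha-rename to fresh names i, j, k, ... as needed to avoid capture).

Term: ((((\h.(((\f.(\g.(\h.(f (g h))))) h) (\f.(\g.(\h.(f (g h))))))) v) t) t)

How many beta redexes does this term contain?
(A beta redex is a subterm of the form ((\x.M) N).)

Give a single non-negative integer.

Answer: 2

Derivation:
Term: ((((\h.(((\f.(\g.(\h.(f (g h))))) h) (\f.(\g.(\h.(f (g h))))))) v) t) t)
  Redex: ((\h.(((\f.(\g.(\h.(f (g h))))) h) (\f.(\g.(\h.(f (g h))))))) v)
  Redex: ((\f.(\g.(\h.(f (g h))))) h)
Total redexes: 2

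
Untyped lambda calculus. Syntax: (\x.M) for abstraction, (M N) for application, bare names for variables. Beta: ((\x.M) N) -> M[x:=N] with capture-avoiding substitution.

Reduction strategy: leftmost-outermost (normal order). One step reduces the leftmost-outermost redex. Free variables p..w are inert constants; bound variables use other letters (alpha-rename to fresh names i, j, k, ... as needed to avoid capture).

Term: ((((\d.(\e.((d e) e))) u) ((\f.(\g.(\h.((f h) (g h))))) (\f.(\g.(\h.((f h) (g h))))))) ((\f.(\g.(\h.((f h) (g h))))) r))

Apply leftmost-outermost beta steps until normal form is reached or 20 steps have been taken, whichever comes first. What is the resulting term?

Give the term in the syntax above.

Step 0: ((((\d.(\e.((d e) e))) u) ((\f.(\g.(\h.((f h) (g h))))) (\f.(\g.(\h.((f h) (g h))))))) ((\f.(\g.(\h.((f h) (g h))))) r))
Step 1: (((\e.((u e) e)) ((\f.(\g.(\h.((f h) (g h))))) (\f.(\g.(\h.((f h) (g h))))))) ((\f.(\g.(\h.((f h) (g h))))) r))
Step 2: (((u ((\f.(\g.(\h.((f h) (g h))))) (\f.(\g.(\h.((f h) (g h))))))) ((\f.(\g.(\h.((f h) (g h))))) (\f.(\g.(\h.((f h) (g h))))))) ((\f.(\g.(\h.((f h) (g h))))) r))
Step 3: (((u (\g.(\h.(((\f.(\g.(\h.((f h) (g h))))) h) (g h))))) ((\f.(\g.(\h.((f h) (g h))))) (\f.(\g.(\h.((f h) (g h))))))) ((\f.(\g.(\h.((f h) (g h))))) r))
Step 4: (((u (\g.(\h.((\g.(\i.((h i) (g i)))) (g h))))) ((\f.(\g.(\h.((f h) (g h))))) (\f.(\g.(\h.((f h) (g h))))))) ((\f.(\g.(\h.((f h) (g h))))) r))
Step 5: (((u (\g.(\h.(\i.((h i) ((g h) i)))))) ((\f.(\g.(\h.((f h) (g h))))) (\f.(\g.(\h.((f h) (g h))))))) ((\f.(\g.(\h.((f h) (g h))))) r))
Step 6: (((u (\g.(\h.(\i.((h i) ((g h) i)))))) (\g.(\h.(((\f.(\g.(\h.((f h) (g h))))) h) (g h))))) ((\f.(\g.(\h.((f h) (g h))))) r))
Step 7: (((u (\g.(\h.(\i.((h i) ((g h) i)))))) (\g.(\h.((\g.(\i.((h i) (g i)))) (g h))))) ((\f.(\g.(\h.((f h) (g h))))) r))
Step 8: (((u (\g.(\h.(\i.((h i) ((g h) i)))))) (\g.(\h.(\i.((h i) ((g h) i)))))) ((\f.(\g.(\h.((f h) (g h))))) r))
Step 9: (((u (\g.(\h.(\i.((h i) ((g h) i)))))) (\g.(\h.(\i.((h i) ((g h) i)))))) (\g.(\h.((r h) (g h)))))

Answer: (((u (\g.(\h.(\i.((h i) ((g h) i)))))) (\g.(\h.(\i.((h i) ((g h) i)))))) (\g.(\h.((r h) (g h)))))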